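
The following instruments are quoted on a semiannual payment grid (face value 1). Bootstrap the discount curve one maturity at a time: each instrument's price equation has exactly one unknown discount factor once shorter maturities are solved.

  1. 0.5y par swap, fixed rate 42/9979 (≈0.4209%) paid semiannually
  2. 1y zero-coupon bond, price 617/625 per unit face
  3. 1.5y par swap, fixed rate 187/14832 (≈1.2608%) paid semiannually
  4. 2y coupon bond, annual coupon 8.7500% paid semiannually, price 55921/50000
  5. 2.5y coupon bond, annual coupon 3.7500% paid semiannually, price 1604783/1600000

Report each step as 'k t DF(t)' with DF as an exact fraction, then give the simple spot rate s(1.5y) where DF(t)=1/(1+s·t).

step 1 [0.5y] swap r/2=21/9979: DF=(1 − 21/9979·(0))/(1+21/9979) = 9979/10000 ≈ 0.997900
step 2 [1y] zero: DF = P = 617/625 ≈ 0.987200
step 3 [1.5y] swap r/2=187/29664: DF=(1 − 187/29664·(0.997900+0.987200))/(1+187/29664) = 9813/10000 ≈ 0.981300
step 4 [2y] bond c/2=7/160: DF=(55921/50000 − 7/160·(0.997900+0.987200+0.981300))/(1+7/160) = 592/625 ≈ 0.947200
step 5 [2.5y] bond c/2=3/160: DF=(1604783/1600000 − 3/160·(0.997900+0.987200+0.981300+0.947200))/(1+3/160) = 73/80 ≈ 0.912500

1 1/2 9979/10000
2 1 617/625
3 3/2 9813/10000
4 2 592/625
5 5/2 73/80
s(1.5y) = (1/(9813/10000) − 1)/(3/2) = 374/29439 ≈ 1.2704%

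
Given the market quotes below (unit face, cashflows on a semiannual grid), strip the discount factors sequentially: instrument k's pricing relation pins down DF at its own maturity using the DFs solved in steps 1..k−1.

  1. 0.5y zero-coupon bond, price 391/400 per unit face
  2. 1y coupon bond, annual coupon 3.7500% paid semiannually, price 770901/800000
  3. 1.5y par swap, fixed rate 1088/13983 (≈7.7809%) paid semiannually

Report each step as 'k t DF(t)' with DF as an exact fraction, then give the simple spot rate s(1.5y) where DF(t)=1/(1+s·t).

1 1/2 391/400
2 1 9279/10000
3 3/2 557/625
s(1.5y) = (1/(557/625) − 1)/(3/2) = 136/1671 ≈ 8.1388%

step 1 [0.5y] zero: DF = P = 391/400 ≈ 0.977500
step 2 [1y] bond c/2=3/160: DF=(770901/800000 − 3/160·(0.977500))/(1+3/160) = 9279/10000 ≈ 0.927900
step 3 [1.5y] swap r/2=544/13983: DF=(1 − 544/13983·(0.977500+0.927900))/(1+544/13983) = 557/625 ≈ 0.891200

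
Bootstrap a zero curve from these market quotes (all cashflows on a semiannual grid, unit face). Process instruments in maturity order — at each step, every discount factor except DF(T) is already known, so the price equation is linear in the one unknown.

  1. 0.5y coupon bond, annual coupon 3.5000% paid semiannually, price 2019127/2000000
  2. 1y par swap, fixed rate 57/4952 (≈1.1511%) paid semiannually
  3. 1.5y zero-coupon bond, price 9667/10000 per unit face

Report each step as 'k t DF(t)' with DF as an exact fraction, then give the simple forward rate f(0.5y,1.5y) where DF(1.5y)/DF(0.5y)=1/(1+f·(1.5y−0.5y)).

1 1/2 4961/5000
2 1 4943/5000
3 3/2 9667/10000
f(0.5y,1.5y) = ((4961/5000)/(9667/10000) − 1)/(1) = 255/9667 ≈ 2.6378%

step 1 [0.5y] bond c/2=7/400: DF=(2019127/2000000 − 7/400·(0))/(1+7/400) = 4961/5000 ≈ 0.992200
step 2 [1y] swap r/2=57/9904: DF=(1 − 57/9904·(0.992200))/(1+57/9904) = 4943/5000 ≈ 0.988600
step 3 [1.5y] zero: DF = P = 9667/10000 ≈ 0.966700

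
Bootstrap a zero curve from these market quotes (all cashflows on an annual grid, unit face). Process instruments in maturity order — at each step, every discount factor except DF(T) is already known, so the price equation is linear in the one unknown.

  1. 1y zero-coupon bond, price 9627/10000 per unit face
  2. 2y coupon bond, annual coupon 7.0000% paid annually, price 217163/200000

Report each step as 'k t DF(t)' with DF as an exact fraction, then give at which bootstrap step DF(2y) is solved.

1 1 9627/10000
2 2 4759/5000
DF(2y) is solved at step 2

step 1 [1y] zero: DF = P = 9627/10000 ≈ 0.962700
step 2 [2y] bond c/1=7/100: DF=(217163/200000 − 7/100·(0.962700))/(1+7/100) = 4759/5000 ≈ 0.951800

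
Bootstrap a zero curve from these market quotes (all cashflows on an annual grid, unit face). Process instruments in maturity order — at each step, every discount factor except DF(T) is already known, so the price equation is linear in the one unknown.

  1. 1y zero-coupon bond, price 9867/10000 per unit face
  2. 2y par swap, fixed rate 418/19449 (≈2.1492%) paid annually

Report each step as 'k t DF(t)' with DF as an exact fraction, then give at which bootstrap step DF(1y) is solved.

step 1 [1y] zero: DF = P = 9867/10000 ≈ 0.986700
step 2 [2y] swap r/1=418/19449: DF=(1 − 418/19449·(0.986700))/(1+418/19449) = 4791/5000 ≈ 0.958200

1 1 9867/10000
2 2 4791/5000
DF(1y) is solved at step 1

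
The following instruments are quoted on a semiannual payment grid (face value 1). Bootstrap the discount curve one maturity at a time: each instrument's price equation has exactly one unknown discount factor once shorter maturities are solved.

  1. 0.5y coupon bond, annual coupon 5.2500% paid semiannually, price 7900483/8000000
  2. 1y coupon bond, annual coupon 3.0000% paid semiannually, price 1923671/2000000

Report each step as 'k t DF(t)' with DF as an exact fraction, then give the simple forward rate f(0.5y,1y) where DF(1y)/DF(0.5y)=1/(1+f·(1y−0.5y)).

step 1 [0.5y] bond c/2=21/800: DF=(7900483/8000000 − 21/800·(0))/(1+21/800) = 9623/10000 ≈ 0.962300
step 2 [1y] bond c/2=3/200: DF=(1923671/2000000 − 3/200·(0.962300))/(1+3/200) = 4667/5000 ≈ 0.933400

1 1/2 9623/10000
2 1 4667/5000
f(0.5y,1y) = ((9623/10000)/(4667/5000) − 1)/(1/2) = 289/4667 ≈ 6.1924%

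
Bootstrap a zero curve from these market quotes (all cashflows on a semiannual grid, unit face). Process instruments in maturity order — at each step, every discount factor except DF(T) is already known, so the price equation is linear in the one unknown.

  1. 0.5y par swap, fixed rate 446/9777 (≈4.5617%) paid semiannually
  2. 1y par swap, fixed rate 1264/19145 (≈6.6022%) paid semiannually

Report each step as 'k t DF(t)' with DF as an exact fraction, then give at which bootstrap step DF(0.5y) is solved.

1 1/2 9777/10000
2 1 1171/1250
DF(0.5y) is solved at step 1

step 1 [0.5y] swap r/2=223/9777: DF=(1 − 223/9777·(0))/(1+223/9777) = 9777/10000 ≈ 0.977700
step 2 [1y] swap r/2=632/19145: DF=(1 − 632/19145·(0.977700))/(1+632/19145) = 1171/1250 ≈ 0.936800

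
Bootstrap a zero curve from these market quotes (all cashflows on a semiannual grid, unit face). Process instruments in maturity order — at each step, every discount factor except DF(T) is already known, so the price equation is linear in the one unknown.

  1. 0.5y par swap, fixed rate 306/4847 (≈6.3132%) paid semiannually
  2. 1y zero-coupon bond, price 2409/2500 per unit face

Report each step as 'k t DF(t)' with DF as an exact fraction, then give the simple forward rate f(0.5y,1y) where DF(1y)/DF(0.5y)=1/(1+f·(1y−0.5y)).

1 1/2 4847/5000
2 1 2409/2500
f(0.5y,1y) = ((4847/5000)/(2409/2500) − 1)/(1/2) = 29/2409 ≈ 1.2038%

step 1 [0.5y] swap r/2=153/4847: DF=(1 − 153/4847·(0))/(1+153/4847) = 4847/5000 ≈ 0.969400
step 2 [1y] zero: DF = P = 2409/2500 ≈ 0.963600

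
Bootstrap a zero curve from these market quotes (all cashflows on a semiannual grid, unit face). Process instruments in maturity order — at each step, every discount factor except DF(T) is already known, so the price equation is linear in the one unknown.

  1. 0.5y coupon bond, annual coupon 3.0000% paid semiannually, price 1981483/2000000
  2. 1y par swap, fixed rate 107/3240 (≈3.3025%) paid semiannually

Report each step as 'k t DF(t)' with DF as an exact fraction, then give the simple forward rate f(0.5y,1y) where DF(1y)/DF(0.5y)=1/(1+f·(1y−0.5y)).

step 1 [0.5y] bond c/2=3/200: DF=(1981483/2000000 − 3/200·(0))/(1+3/200) = 9761/10000 ≈ 0.976100
step 2 [1y] swap r/2=107/6480: DF=(1 − 107/6480·(0.976100))/(1+107/6480) = 9679/10000 ≈ 0.967900

1 1/2 9761/10000
2 1 9679/10000
f(0.5y,1y) = ((9761/10000)/(9679/10000) − 1)/(1/2) = 164/9679 ≈ 1.6944%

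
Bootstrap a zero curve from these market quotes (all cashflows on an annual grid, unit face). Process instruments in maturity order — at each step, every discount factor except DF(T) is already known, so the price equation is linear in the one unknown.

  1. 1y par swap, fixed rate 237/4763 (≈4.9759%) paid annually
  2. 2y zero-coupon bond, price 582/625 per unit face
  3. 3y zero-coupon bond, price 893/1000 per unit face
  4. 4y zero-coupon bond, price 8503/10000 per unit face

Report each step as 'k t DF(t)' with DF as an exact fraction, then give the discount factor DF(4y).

step 1 [1y] swap r/1=237/4763: DF=(1 − 237/4763·(0))/(1+237/4763) = 4763/5000 ≈ 0.952600
step 2 [2y] zero: DF = P = 582/625 ≈ 0.931200
step 3 [3y] zero: DF = P = 893/1000 ≈ 0.893000
step 4 [4y] zero: DF = P = 8503/10000 ≈ 0.850300

1 1 4763/5000
2 2 582/625
3 3 893/1000
4 4 8503/10000
DF(4y) = 8503/10000 ≈ 0.850300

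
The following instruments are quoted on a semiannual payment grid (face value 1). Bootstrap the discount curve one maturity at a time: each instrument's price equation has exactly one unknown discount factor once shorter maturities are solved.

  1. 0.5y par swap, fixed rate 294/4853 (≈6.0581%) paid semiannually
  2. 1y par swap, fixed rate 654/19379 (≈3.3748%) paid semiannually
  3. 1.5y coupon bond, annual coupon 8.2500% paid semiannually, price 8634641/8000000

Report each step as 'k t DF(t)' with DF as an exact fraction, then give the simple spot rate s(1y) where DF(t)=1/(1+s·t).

1 1/2 4853/5000
2 1 9673/10000
3 3/2 4799/5000
s(1y) = (1/(9673/10000) − 1)/(1) = 327/9673 ≈ 3.3805%

step 1 [0.5y] swap r/2=147/4853: DF=(1 − 147/4853·(0))/(1+147/4853) = 4853/5000 ≈ 0.970600
step 2 [1y] swap r/2=327/19379: DF=(1 − 327/19379·(0.970600))/(1+327/19379) = 9673/10000 ≈ 0.967300
step 3 [1.5y] bond c/2=33/800: DF=(8634641/8000000 − 33/800·(0.970600+0.967300))/(1+33/800) = 4799/5000 ≈ 0.959800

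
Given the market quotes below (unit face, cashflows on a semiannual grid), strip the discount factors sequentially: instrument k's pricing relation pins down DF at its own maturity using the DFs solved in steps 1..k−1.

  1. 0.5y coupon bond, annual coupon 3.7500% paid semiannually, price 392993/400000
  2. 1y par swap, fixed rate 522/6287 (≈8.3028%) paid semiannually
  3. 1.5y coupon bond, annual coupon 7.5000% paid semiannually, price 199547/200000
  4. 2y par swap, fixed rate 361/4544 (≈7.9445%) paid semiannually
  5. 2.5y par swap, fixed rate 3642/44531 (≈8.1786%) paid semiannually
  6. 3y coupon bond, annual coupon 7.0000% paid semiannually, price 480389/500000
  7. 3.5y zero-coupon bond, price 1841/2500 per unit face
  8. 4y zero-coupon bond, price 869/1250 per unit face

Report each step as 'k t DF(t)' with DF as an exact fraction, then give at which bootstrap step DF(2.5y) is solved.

1 1/2 2411/2500
2 1 9217/10000
3 3/2 1787/2000
4 2 2139/2500
5 5/2 8179/10000
6 3 7777/10000
7 7/2 1841/2500
8 4 869/1250
DF(2.5y) is solved at step 5

step 1 [0.5y] bond c/2=3/160: DF=(392993/400000 − 3/160·(0))/(1+3/160) = 2411/2500 ≈ 0.964400
step 2 [1y] swap r/2=261/6287: DF=(1 − 261/6287·(0.964400))/(1+261/6287) = 9217/10000 ≈ 0.921700
step 3 [1.5y] bond c/2=3/80: DF=(199547/200000 − 3/80·(0.964400+0.921700))/(1+3/80) = 1787/2000 ≈ 0.893500
step 4 [2y] swap r/2=361/9088: DF=(1 − 361/9088·(0.964400+0.921700+0.893500))/(1+361/9088) = 2139/2500 ≈ 0.855600
step 5 [2.5y] swap r/2=1821/44531: DF=(1 − 1821/44531·(0.964400+0.921700+0.893500+0.855600))/(1+1821/44531) = 8179/10000 ≈ 0.817900
step 6 [3y] bond c/2=7/200: DF=(480389/500000 − 7/200·(0.964400+0.921700+0.893500+0.855600+0.817900))/(1+7/200) = 7777/10000 ≈ 0.777700
step 7 [3.5y] zero: DF = P = 1841/2500 ≈ 0.736400
step 8 [4y] zero: DF = P = 869/1250 ≈ 0.695200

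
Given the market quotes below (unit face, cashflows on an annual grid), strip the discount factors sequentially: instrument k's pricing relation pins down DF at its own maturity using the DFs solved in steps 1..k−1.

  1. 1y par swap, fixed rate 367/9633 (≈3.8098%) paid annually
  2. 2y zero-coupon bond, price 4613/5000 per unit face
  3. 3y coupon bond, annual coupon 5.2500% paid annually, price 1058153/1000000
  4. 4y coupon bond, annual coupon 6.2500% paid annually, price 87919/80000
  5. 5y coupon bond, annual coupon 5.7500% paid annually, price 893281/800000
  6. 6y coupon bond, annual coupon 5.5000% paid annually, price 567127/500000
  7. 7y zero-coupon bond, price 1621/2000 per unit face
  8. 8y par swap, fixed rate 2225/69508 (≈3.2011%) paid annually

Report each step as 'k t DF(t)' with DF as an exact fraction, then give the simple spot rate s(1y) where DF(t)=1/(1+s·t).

step 1 [1y] swap r/1=367/9633: DF=(1 − 367/9633·(0))/(1+367/9633) = 9633/10000 ≈ 0.963300
step 2 [2y] zero: DF = P = 4613/5000 ≈ 0.922600
step 3 [3y] bond c/1=21/400: DF=(1058153/1000000 − 21/400·(0.963300+0.922600))/(1+21/400) = 9113/10000 ≈ 0.911300
step 4 [4y] bond c/1=1/16: DF=(87919/80000 − 1/16·(0.963300+0.922600+0.911300))/(1+1/16) = 4349/5000 ≈ 0.869800
step 5 [5y] bond c/1=23/400: DF=(893281/800000 − 23/400·(0.963300+0.922600+0.911300+0.869800))/(1+23/400) = 1713/2000 ≈ 0.856500
step 6 [6y] bond c/1=11/200: DF=(567127/500000 − 11/200·(0.963300+0.922600+0.911300+0.869800+0.856500))/(1+11/200) = 8393/10000 ≈ 0.839300
step 7 [7y] zero: DF = P = 1621/2000 ≈ 0.810500
step 8 [8y] swap r/1=2225/69508: DF=(1 − 2225/69508·(0.963300+0.922600+0.911300+0.869800+0.856500+0.839300+0.810500))/(1+2225/69508) = 311/400 ≈ 0.777500

1 1 9633/10000
2 2 4613/5000
3 3 9113/10000
4 4 4349/5000
5 5 1713/2000
6 6 8393/10000
7 7 1621/2000
8 8 311/400
s(1y) = (1/(9633/10000) − 1)/(1) = 367/9633 ≈ 3.8098%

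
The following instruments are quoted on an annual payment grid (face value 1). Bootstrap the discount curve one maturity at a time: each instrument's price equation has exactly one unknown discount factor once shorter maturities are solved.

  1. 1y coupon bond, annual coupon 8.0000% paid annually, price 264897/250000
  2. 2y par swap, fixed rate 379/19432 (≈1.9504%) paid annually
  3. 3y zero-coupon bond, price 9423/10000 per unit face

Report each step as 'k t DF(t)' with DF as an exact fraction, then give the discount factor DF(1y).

1 1 9811/10000
2 2 9621/10000
3 3 9423/10000
DF(1y) = 9811/10000 ≈ 0.981100

step 1 [1y] bond c/1=2/25: DF=(264897/250000 − 2/25·(0))/(1+2/25) = 9811/10000 ≈ 0.981100
step 2 [2y] swap r/1=379/19432: DF=(1 − 379/19432·(0.981100))/(1+379/19432) = 9621/10000 ≈ 0.962100
step 3 [3y] zero: DF = P = 9423/10000 ≈ 0.942300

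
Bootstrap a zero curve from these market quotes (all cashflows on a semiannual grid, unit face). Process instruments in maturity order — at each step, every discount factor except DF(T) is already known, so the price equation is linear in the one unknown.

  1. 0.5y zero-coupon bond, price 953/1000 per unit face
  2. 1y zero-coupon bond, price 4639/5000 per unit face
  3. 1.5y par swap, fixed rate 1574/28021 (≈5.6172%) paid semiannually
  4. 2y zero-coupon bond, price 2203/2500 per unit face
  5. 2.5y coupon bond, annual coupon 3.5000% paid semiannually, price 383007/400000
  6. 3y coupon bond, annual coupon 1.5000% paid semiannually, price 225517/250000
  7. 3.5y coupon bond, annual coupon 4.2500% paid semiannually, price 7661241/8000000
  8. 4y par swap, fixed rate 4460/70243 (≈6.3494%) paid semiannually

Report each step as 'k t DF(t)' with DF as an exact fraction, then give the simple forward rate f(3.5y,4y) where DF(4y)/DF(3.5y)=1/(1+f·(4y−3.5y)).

step 1 [0.5y] zero: DF = P = 953/1000 ≈ 0.953000
step 2 [1y] zero: DF = P = 4639/5000 ≈ 0.927800
step 3 [1.5y] swap r/2=787/28021: DF=(1 − 787/28021·(0.953000+0.927800))/(1+787/28021) = 9213/10000 ≈ 0.921300
step 4 [2y] zero: DF = P = 2203/2500 ≈ 0.881200
step 5 [2.5y] bond c/2=7/400: DF=(383007/400000 − 7/400·(0.953000+0.927800+0.921300+0.881200))/(1+7/400) = 8777/10000 ≈ 0.877700
step 6 [3y] bond c/2=3/400: DF=(225517/250000 − 3/400·(0.953000+0.927800+0.921300+0.881200+0.877700))/(1+3/400) = 4307/5000 ≈ 0.861400
step 7 [3.5y] bond c/2=17/800: DF=(7661241/8000000 − 17/800·(0.953000+0.927800+0.921300+0.881200+0.877700+0.861400))/(1+17/800) = 8249/10000 ≈ 0.824900
step 8 [4y] swap r/2=2230/70243: DF=(1 − 2230/70243·(0.953000+0.927800+0.921300+0.881200+0.877700+0.861400+0.824900))/(1+2230/70243) = 777/1000 ≈ 0.777000

1 1/2 953/1000
2 1 4639/5000
3 3/2 9213/10000
4 2 2203/2500
5 5/2 8777/10000
6 3 4307/5000
7 7/2 8249/10000
8 4 777/1000
f(3.5y,4y) = ((8249/10000)/(777/1000) − 1)/(1/2) = 479/3885 ≈ 12.3295%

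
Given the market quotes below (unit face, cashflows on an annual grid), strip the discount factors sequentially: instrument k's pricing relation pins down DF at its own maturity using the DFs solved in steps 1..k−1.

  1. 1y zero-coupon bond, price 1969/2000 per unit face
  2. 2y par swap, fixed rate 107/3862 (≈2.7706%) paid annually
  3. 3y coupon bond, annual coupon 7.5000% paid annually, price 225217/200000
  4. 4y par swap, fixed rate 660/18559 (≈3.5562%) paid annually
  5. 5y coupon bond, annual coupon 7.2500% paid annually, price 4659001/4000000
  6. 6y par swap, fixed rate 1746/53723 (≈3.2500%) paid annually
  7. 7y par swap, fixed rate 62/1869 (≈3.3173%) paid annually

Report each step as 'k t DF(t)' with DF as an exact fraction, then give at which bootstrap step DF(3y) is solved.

1 1 1969/2000
2 2 1893/2000
3 3 1141/1250
4 4 217/250
5 5 8351/10000
6 6 4127/5000
7 7 3977/5000
DF(3y) is solved at step 3

step 1 [1y] zero: DF = P = 1969/2000 ≈ 0.984500
step 2 [2y] swap r/1=107/3862: DF=(1 − 107/3862·(0.984500))/(1+107/3862) = 1893/2000 ≈ 0.946500
step 3 [3y] bond c/1=3/40: DF=(225217/200000 − 3/40·(0.984500+0.946500))/(1+3/40) = 1141/1250 ≈ 0.912800
step 4 [4y] swap r/1=660/18559: DF=(1 − 660/18559·(0.984500+0.946500+0.912800))/(1+660/18559) = 217/250 ≈ 0.868000
step 5 [5y] bond c/1=29/400: DF=(4659001/4000000 − 29/400·(0.984500+0.946500+0.912800+0.868000))/(1+29/400) = 8351/10000 ≈ 0.835100
step 6 [6y] swap r/1=1746/53723: DF=(1 − 1746/53723·(0.984500+0.946500+0.912800+0.868000+0.835100))/(1+1746/53723) = 4127/5000 ≈ 0.825400
step 7 [7y] swap r/1=62/1869: DF=(1 − 62/1869·(0.984500+0.946500+0.912800+0.868000+0.835100+0.825400))/(1+62/1869) = 3977/5000 ≈ 0.795400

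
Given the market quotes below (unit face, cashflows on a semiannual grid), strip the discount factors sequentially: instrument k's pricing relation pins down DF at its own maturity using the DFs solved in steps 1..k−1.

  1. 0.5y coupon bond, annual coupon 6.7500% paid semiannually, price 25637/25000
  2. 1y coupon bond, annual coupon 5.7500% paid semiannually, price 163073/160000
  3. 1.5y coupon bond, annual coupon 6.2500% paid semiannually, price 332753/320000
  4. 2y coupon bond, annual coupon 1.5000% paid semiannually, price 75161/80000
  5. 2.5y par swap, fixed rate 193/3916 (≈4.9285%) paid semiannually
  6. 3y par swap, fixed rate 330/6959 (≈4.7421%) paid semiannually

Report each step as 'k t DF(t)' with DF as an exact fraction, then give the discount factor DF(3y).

1 1/2 124/125
2 1 963/1000
3 3/2 9491/10000
4 2 9109/10000
5 5/2 4421/5000
6 3 217/250
DF(3y) = 217/250 ≈ 0.868000

step 1 [0.5y] bond c/2=27/800: DF=(25637/25000 − 27/800·(0))/(1+27/800) = 124/125 ≈ 0.992000
step 2 [1y] bond c/2=23/800: DF=(163073/160000 − 23/800·(0.992000))/(1+23/800) = 963/1000 ≈ 0.963000
step 3 [1.5y] bond c/2=1/32: DF=(332753/320000 − 1/32·(0.992000+0.963000))/(1+1/32) = 9491/10000 ≈ 0.949100
step 4 [2y] bond c/2=3/400: DF=(75161/80000 − 3/400·(0.992000+0.963000+0.949100))/(1+3/400) = 9109/10000 ≈ 0.910900
step 5 [2.5y] swap r/2=193/7832: DF=(1 − 193/7832·(0.992000+0.963000+0.949100+0.910900))/(1+193/7832) = 4421/5000 ≈ 0.884200
step 6 [3y] swap r/2=165/6959: DF=(1 − 165/6959·(0.992000+0.963000+0.949100+0.910900+0.884200))/(1+165/6959) = 217/250 ≈ 0.868000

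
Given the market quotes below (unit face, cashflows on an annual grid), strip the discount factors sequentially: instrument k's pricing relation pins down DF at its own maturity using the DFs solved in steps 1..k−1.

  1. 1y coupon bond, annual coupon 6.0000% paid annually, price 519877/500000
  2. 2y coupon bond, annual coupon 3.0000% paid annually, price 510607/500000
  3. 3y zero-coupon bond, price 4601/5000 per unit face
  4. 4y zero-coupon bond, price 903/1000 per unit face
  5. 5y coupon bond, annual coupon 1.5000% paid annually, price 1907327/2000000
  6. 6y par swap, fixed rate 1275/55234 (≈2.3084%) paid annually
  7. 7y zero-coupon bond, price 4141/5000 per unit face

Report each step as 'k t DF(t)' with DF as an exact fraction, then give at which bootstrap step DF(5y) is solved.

step 1 [1y] bond c/1=3/50: DF=(519877/500000 − 3/50·(0))/(1+3/50) = 9809/10000 ≈ 0.980900
step 2 [2y] bond c/1=3/100: DF=(510607/500000 − 3/100·(0.980900))/(1+3/100) = 9629/10000 ≈ 0.962900
step 3 [3y] zero: DF = P = 4601/5000 ≈ 0.920200
step 4 [4y] zero: DF = P = 903/1000 ≈ 0.903000
step 5 [5y] bond c/1=3/200: DF=(1907327/2000000 − 3/200·(0.980900+0.962900+0.920200+0.903000))/(1+3/200) = 8839/10000 ≈ 0.883900
step 6 [6y] swap r/1=1275/55234: DF=(1 − 1275/55234·(0.980900+0.962900+0.920200+0.903000+0.883900))/(1+1275/55234) = 349/400 ≈ 0.872500
step 7 [7y] zero: DF = P = 4141/5000 ≈ 0.828200

1 1 9809/10000
2 2 9629/10000
3 3 4601/5000
4 4 903/1000
5 5 8839/10000
6 6 349/400
7 7 4141/5000
DF(5y) is solved at step 5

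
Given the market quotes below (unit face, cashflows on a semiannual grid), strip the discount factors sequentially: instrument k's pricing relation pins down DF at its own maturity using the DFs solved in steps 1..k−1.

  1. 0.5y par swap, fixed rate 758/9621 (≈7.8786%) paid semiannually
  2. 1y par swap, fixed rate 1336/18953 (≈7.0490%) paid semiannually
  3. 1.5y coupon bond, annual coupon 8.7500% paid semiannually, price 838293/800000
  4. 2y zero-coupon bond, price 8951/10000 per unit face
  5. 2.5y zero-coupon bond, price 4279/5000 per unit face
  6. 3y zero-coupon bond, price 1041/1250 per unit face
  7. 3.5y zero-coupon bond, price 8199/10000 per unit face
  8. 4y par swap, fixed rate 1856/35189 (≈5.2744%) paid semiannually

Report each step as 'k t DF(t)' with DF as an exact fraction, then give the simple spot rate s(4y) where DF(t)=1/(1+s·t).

1 1/2 9621/10000
2 1 2333/2500
3 3/2 1849/2000
4 2 8951/10000
5 5/2 4279/5000
6 3 1041/1250
7 7/2 8199/10000
8 4 509/625
s(4y) = (1/(509/625) − 1)/(4) = 29/509 ≈ 5.6974%

step 1 [0.5y] swap r/2=379/9621: DF=(1 − 379/9621·(0))/(1+379/9621) = 9621/10000 ≈ 0.962100
step 2 [1y] swap r/2=668/18953: DF=(1 − 668/18953·(0.962100))/(1+668/18953) = 2333/2500 ≈ 0.933200
step 3 [1.5y] bond c/2=7/160: DF=(838293/800000 − 7/160·(0.962100+0.933200))/(1+7/160) = 1849/2000 ≈ 0.924500
step 4 [2y] zero: DF = P = 8951/10000 ≈ 0.895100
step 5 [2.5y] zero: DF = P = 4279/5000 ≈ 0.855800
step 6 [3y] zero: DF = P = 1041/1250 ≈ 0.832800
step 7 [3.5y] zero: DF = P = 8199/10000 ≈ 0.819900
step 8 [4y] swap r/2=928/35189: DF=(1 − 928/35189·(0.962100+0.933200+0.924500+0.895100+0.855800+0.832800+0.819900))/(1+928/35189) = 509/625 ≈ 0.814400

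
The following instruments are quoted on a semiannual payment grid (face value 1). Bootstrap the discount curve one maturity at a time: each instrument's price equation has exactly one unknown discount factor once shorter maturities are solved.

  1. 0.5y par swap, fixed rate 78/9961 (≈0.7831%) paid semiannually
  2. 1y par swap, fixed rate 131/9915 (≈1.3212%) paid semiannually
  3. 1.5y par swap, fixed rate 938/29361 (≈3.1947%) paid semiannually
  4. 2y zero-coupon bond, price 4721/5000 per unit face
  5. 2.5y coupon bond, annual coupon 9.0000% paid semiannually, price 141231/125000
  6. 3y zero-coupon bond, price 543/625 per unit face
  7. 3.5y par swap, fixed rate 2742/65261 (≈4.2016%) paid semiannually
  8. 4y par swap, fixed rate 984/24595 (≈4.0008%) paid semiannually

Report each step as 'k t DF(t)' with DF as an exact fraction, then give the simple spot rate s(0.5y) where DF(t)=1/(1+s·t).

1 1/2 9961/10000
2 1 9869/10000
3 3/2 9531/10000
4 2 4721/5000
5 5/2 9141/10000
6 3 543/625
7 7/2 8629/10000
8 4 2131/2500
s(0.5y) = (1/(9961/10000) − 1)/(1/2) = 78/9961 ≈ 0.7831%

step 1 [0.5y] swap r/2=39/9961: DF=(1 − 39/9961·(0))/(1+39/9961) = 9961/10000 ≈ 0.996100
step 2 [1y] swap r/2=131/19830: DF=(1 − 131/19830·(0.996100))/(1+131/19830) = 9869/10000 ≈ 0.986900
step 3 [1.5y] swap r/2=469/29361: DF=(1 − 469/29361·(0.996100+0.986900))/(1+469/29361) = 9531/10000 ≈ 0.953100
step 4 [2y] zero: DF = P = 4721/5000 ≈ 0.944200
step 5 [2.5y] bond c/2=9/200: DF=(141231/125000 − 9/200·(0.996100+0.986900+0.953100+0.944200))/(1+9/200) = 9141/10000 ≈ 0.914100
step 6 [3y] zero: DF = P = 543/625 ≈ 0.868800
step 7 [3.5y] swap r/2=1371/65261: DF=(1 − 1371/65261·(0.996100+0.986900+0.953100+0.944200+0.914100+0.868800))/(1+1371/65261) = 8629/10000 ≈ 0.862900
step 8 [4y] swap r/2=492/24595: DF=(1 − 492/24595·(0.996100+0.986900+0.953100+0.944200+0.914100+0.868800+0.862900))/(1+492/24595) = 2131/2500 ≈ 0.852400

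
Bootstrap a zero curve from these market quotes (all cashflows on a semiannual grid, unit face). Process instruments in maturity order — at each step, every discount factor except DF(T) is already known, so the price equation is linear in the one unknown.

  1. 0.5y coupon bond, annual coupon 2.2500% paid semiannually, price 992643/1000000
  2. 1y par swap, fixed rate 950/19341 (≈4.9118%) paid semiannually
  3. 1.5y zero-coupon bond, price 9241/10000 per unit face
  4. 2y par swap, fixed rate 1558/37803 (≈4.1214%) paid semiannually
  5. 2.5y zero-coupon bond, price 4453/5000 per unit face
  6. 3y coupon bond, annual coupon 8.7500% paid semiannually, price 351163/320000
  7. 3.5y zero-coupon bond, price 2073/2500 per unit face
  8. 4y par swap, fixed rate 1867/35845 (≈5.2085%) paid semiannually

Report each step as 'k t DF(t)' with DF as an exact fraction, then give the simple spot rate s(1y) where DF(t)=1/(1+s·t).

1 1/2 1227/1250
2 1 381/400
3 3/2 9241/10000
4 2 9221/10000
5 5/2 4453/5000
6 3 2139/2500
7 7/2 2073/2500
8 4 8133/10000
s(1y) = (1/(381/400) − 1)/(1) = 19/381 ≈ 4.9869%

step 1 [0.5y] bond c/2=9/800: DF=(992643/1000000 − 9/800·(0))/(1+9/800) = 1227/1250 ≈ 0.981600
step 2 [1y] swap r/2=475/19341: DF=(1 − 475/19341·(0.981600))/(1+475/19341) = 381/400 ≈ 0.952500
step 3 [1.5y] zero: DF = P = 9241/10000 ≈ 0.924100
step 4 [2y] swap r/2=779/37803: DF=(1 − 779/37803·(0.981600+0.952500+0.924100))/(1+779/37803) = 9221/10000 ≈ 0.922100
step 5 [2.5y] zero: DF = P = 4453/5000 ≈ 0.890600
step 6 [3y] bond c/2=7/160: DF=(351163/320000 − 7/160·(0.981600+0.952500+0.924100+0.922100+0.890600))/(1+7/160) = 2139/2500 ≈ 0.855600
step 7 [3.5y] zero: DF = P = 2073/2500 ≈ 0.829200
step 8 [4y] swap r/2=1867/71690: DF=(1 − 1867/71690·(0.981600+0.952500+0.924100+0.922100+0.890600+0.855600+0.829200))/(1+1867/71690) = 8133/10000 ≈ 0.813300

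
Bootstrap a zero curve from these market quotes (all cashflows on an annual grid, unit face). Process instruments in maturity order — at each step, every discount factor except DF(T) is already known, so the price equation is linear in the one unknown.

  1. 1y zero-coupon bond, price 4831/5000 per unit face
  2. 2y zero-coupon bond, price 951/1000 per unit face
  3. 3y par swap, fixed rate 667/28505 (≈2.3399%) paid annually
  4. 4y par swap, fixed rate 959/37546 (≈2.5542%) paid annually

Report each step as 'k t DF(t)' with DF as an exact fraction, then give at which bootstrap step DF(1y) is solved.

step 1 [1y] zero: DF = P = 4831/5000 ≈ 0.966200
step 2 [2y] zero: DF = P = 951/1000 ≈ 0.951000
step 3 [3y] swap r/1=667/28505: DF=(1 − 667/28505·(0.966200+0.951000))/(1+667/28505) = 9333/10000 ≈ 0.933300
step 4 [4y] swap r/1=959/37546: DF=(1 − 959/37546·(0.966200+0.951000+0.933300))/(1+959/37546) = 9041/10000 ≈ 0.904100

1 1 4831/5000
2 2 951/1000
3 3 9333/10000
4 4 9041/10000
DF(1y) is solved at step 1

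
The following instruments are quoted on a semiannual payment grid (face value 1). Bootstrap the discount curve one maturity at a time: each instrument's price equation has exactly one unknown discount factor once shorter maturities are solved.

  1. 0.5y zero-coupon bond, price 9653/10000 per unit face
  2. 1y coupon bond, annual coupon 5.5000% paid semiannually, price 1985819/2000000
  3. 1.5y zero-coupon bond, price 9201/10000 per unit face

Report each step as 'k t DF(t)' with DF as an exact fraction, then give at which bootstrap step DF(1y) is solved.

step 1 [0.5y] zero: DF = P = 9653/10000 ≈ 0.965300
step 2 [1y] bond c/2=11/400: DF=(1985819/2000000 − 11/400·(0.965300))/(1+11/400) = 1881/2000 ≈ 0.940500
step 3 [1.5y] zero: DF = P = 9201/10000 ≈ 0.920100

1 1/2 9653/10000
2 1 1881/2000
3 3/2 9201/10000
DF(1y) is solved at step 2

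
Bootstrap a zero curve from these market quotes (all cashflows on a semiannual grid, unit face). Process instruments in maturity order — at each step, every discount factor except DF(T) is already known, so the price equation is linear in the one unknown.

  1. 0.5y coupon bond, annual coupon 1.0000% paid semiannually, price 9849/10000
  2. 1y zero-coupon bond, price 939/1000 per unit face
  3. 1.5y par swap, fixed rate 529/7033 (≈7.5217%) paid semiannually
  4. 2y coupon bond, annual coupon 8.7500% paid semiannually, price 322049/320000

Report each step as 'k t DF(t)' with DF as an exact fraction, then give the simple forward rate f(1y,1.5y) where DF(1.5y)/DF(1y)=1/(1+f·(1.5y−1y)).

1 1/2 49/50
2 1 939/1000
3 3/2 4471/5000
4 2 8463/10000
f(1y,1.5y) = ((939/1000)/(4471/5000) − 1)/(1/2) = 448/4471 ≈ 10.0201%

step 1 [0.5y] bond c/2=1/200: DF=(9849/10000 − 1/200·(0))/(1+1/200) = 49/50 ≈ 0.980000
step 2 [1y] zero: DF = P = 939/1000 ≈ 0.939000
step 3 [1.5y] swap r/2=529/14066: DF=(1 − 529/14066·(0.980000+0.939000))/(1+529/14066) = 4471/5000 ≈ 0.894200
step 4 [2y] bond c/2=7/160: DF=(322049/320000 − 7/160·(0.980000+0.939000+0.894200))/(1+7/160) = 8463/10000 ≈ 0.846300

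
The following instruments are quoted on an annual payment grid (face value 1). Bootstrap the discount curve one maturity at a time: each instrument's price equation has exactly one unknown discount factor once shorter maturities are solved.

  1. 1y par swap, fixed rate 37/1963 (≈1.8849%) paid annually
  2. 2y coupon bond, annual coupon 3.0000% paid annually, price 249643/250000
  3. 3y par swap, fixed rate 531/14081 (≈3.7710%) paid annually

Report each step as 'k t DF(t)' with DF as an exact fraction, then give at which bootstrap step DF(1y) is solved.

1 1 1963/2000
2 2 9409/10000
3 3 4469/5000
DF(1y) is solved at step 1

step 1 [1y] swap r/1=37/1963: DF=(1 − 37/1963·(0))/(1+37/1963) = 1963/2000 ≈ 0.981500
step 2 [2y] bond c/1=3/100: DF=(249643/250000 − 3/100·(0.981500))/(1+3/100) = 9409/10000 ≈ 0.940900
step 3 [3y] swap r/1=531/14081: DF=(1 − 531/14081·(0.981500+0.940900))/(1+531/14081) = 4469/5000 ≈ 0.893800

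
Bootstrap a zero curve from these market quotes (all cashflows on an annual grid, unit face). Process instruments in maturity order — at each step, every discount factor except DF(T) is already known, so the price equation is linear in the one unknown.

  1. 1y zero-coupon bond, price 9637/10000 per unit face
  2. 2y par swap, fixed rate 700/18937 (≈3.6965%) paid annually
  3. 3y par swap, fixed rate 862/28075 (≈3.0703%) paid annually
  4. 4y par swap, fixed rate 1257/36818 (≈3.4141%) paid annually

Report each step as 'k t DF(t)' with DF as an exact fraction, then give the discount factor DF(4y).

step 1 [1y] zero: DF = P = 9637/10000 ≈ 0.963700
step 2 [2y] swap r/1=700/18937: DF=(1 − 700/18937·(0.963700))/(1+700/18937) = 93/100 ≈ 0.930000
step 3 [3y] swap r/1=862/28075: DF=(1 − 862/28075·(0.963700+0.930000))/(1+862/28075) = 4569/5000 ≈ 0.913800
step 4 [4y] swap r/1=1257/36818: DF=(1 − 1257/36818·(0.963700+0.930000+0.913800))/(1+1257/36818) = 8743/10000 ≈ 0.874300

1 1 9637/10000
2 2 93/100
3 3 4569/5000
4 4 8743/10000
DF(4y) = 8743/10000 ≈ 0.874300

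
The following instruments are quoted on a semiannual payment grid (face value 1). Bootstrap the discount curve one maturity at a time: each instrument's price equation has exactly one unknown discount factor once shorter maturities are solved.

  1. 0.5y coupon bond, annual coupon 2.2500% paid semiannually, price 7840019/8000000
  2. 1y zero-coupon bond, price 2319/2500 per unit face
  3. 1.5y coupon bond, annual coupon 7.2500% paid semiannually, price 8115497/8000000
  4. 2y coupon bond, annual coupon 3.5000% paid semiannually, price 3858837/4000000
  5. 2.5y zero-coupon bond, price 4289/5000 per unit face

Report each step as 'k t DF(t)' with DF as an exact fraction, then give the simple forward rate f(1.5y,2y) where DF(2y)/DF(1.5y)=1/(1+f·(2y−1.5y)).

1 1/2 9691/10000
2 1 2319/2500
3 3/2 4563/5000
4 2 4499/5000
5 5/2 4289/5000
f(1.5y,2y) = ((4563/5000)/(4499/5000) − 1)/(1/2) = 128/4499 ≈ 2.8451%

step 1 [0.5y] bond c/2=9/800: DF=(7840019/8000000 − 9/800·(0))/(1+9/800) = 9691/10000 ≈ 0.969100
step 2 [1y] zero: DF = P = 2319/2500 ≈ 0.927600
step 3 [1.5y] bond c/2=29/800: DF=(8115497/8000000 − 29/800·(0.969100+0.927600))/(1+29/800) = 4563/5000 ≈ 0.912600
step 4 [2y] bond c/2=7/400: DF=(3858837/4000000 − 7/400·(0.969100+0.927600+0.912600))/(1+7/400) = 4499/5000 ≈ 0.899800
step 5 [2.5y] zero: DF = P = 4289/5000 ≈ 0.857800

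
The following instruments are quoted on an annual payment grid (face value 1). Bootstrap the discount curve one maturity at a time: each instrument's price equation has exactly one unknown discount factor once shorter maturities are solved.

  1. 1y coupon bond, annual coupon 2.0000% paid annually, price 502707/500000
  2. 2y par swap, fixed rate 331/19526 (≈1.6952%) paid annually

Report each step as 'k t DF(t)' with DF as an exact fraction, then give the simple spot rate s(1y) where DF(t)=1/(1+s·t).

1 1 9857/10000
2 2 9669/10000
s(1y) = (1/(9857/10000) − 1)/(1) = 143/9857 ≈ 1.4507%

step 1 [1y] bond c/1=1/50: DF=(502707/500000 − 1/50·(0))/(1+1/50) = 9857/10000 ≈ 0.985700
step 2 [2y] swap r/1=331/19526: DF=(1 − 331/19526·(0.985700))/(1+331/19526) = 9669/10000 ≈ 0.966900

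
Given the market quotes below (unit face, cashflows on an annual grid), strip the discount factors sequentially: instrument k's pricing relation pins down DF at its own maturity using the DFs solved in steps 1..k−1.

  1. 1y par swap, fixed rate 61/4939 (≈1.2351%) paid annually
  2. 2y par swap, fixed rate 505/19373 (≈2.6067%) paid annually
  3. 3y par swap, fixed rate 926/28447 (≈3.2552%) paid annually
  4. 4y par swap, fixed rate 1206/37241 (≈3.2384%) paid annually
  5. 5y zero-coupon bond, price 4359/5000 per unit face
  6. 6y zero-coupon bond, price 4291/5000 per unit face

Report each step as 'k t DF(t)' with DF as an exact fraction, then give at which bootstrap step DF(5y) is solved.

1 1 4939/5000
2 2 1899/2000
3 3 4537/5000
4 4 4397/5000
5 5 4359/5000
6 6 4291/5000
DF(5y) is solved at step 5

step 1 [1y] swap r/1=61/4939: DF=(1 − 61/4939·(0))/(1+61/4939) = 4939/5000 ≈ 0.987800
step 2 [2y] swap r/1=505/19373: DF=(1 − 505/19373·(0.987800))/(1+505/19373) = 1899/2000 ≈ 0.949500
step 3 [3y] swap r/1=926/28447: DF=(1 − 926/28447·(0.987800+0.949500))/(1+926/28447) = 4537/5000 ≈ 0.907400
step 4 [4y] swap r/1=1206/37241: DF=(1 − 1206/37241·(0.987800+0.949500+0.907400))/(1+1206/37241) = 4397/5000 ≈ 0.879400
step 5 [5y] zero: DF = P = 4359/5000 ≈ 0.871800
step 6 [6y] zero: DF = P = 4291/5000 ≈ 0.858200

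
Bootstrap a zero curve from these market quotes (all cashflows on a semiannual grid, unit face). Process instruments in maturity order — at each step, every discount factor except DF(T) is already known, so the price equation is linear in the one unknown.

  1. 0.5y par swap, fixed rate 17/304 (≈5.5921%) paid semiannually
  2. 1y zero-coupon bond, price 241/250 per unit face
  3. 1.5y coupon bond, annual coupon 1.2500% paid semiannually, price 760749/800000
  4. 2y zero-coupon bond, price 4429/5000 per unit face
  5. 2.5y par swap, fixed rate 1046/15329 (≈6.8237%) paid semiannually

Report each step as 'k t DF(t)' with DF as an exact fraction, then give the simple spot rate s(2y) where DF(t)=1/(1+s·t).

1 1/2 608/625
2 1 241/250
3 3/2 933/1000
4 2 4429/5000
5 5/2 8431/10000
s(2y) = (1/(4429/5000) − 1)/(2) = 571/8858 ≈ 6.4462%

step 1 [0.5y] swap r/2=17/608: DF=(1 − 17/608·(0))/(1+17/608) = 608/625 ≈ 0.972800
step 2 [1y] zero: DF = P = 241/250 ≈ 0.964000
step 3 [1.5y] bond c/2=1/160: DF=(760749/800000 − 1/160·(0.972800+0.964000))/(1+1/160) = 933/1000 ≈ 0.933000
step 4 [2y] zero: DF = P = 4429/5000 ≈ 0.885800
step 5 [2.5y] swap r/2=523/15329: DF=(1 − 523/15329·(0.972800+0.964000+0.933000+0.885800))/(1+523/15329) = 8431/10000 ≈ 0.843100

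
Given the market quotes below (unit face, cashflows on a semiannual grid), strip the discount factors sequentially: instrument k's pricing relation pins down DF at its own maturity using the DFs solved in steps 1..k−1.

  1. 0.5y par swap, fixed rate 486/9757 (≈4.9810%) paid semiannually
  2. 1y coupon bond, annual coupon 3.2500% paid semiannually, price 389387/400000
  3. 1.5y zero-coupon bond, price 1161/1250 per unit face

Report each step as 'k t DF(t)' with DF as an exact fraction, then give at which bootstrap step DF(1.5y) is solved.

1 1/2 9757/10000
2 1 9423/10000
3 3/2 1161/1250
DF(1.5y) is solved at step 3

step 1 [0.5y] swap r/2=243/9757: DF=(1 − 243/9757·(0))/(1+243/9757) = 9757/10000 ≈ 0.975700
step 2 [1y] bond c/2=13/800: DF=(389387/400000 − 13/800·(0.975700))/(1+13/800) = 9423/10000 ≈ 0.942300
step 3 [1.5y] zero: DF = P = 1161/1250 ≈ 0.928800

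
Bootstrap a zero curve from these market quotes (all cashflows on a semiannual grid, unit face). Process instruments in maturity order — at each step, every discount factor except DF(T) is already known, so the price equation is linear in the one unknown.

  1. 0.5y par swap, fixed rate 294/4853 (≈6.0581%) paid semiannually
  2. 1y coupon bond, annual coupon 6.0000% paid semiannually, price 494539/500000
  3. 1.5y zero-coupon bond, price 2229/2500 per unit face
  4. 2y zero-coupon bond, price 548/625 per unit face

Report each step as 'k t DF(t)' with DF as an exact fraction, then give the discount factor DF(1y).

step 1 [0.5y] swap r/2=147/4853: DF=(1 − 147/4853·(0))/(1+147/4853) = 4853/5000 ≈ 0.970600
step 2 [1y] bond c/2=3/100: DF=(494539/500000 − 3/100·(0.970600))/(1+3/100) = 233/250 ≈ 0.932000
step 3 [1.5y] zero: DF = P = 2229/2500 ≈ 0.891600
step 4 [2y] zero: DF = P = 548/625 ≈ 0.876800

1 1/2 4853/5000
2 1 233/250
3 3/2 2229/2500
4 2 548/625
DF(1y) = 233/250 ≈ 0.932000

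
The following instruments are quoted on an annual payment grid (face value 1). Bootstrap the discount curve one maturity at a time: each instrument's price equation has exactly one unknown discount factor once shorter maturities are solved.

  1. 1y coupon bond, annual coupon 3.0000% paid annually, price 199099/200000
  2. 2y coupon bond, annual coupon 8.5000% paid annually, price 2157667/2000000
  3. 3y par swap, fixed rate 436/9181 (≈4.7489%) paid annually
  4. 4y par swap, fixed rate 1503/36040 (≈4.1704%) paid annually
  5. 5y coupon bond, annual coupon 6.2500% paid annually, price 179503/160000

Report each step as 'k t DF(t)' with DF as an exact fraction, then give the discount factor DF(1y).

step 1 [1y] bond c/1=3/100: DF=(199099/200000 − 3/100·(0))/(1+3/100) = 1933/2000 ≈ 0.966500
step 2 [2y] bond c/1=17/200: DF=(2157667/2000000 − 17/200·(0.966500))/(1+17/200) = 4593/5000 ≈ 0.918600
step 3 [3y] swap r/1=436/9181: DF=(1 − 436/9181·(0.966500+0.918600))/(1+436/9181) = 2173/2500 ≈ 0.869200
step 4 [4y] swap r/1=1503/36040: DF=(1 − 1503/36040·(0.966500+0.918600+0.869200))/(1+1503/36040) = 8497/10000 ≈ 0.849700
step 5 [5y] bond c/1=1/16: DF=(179503/160000 − 1/16·(0.966500+0.918600+0.869200+0.849700))/(1+1/16) = 8439/10000 ≈ 0.843900

1 1 1933/2000
2 2 4593/5000
3 3 2173/2500
4 4 8497/10000
5 5 8439/10000
DF(1y) = 1933/2000 ≈ 0.966500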